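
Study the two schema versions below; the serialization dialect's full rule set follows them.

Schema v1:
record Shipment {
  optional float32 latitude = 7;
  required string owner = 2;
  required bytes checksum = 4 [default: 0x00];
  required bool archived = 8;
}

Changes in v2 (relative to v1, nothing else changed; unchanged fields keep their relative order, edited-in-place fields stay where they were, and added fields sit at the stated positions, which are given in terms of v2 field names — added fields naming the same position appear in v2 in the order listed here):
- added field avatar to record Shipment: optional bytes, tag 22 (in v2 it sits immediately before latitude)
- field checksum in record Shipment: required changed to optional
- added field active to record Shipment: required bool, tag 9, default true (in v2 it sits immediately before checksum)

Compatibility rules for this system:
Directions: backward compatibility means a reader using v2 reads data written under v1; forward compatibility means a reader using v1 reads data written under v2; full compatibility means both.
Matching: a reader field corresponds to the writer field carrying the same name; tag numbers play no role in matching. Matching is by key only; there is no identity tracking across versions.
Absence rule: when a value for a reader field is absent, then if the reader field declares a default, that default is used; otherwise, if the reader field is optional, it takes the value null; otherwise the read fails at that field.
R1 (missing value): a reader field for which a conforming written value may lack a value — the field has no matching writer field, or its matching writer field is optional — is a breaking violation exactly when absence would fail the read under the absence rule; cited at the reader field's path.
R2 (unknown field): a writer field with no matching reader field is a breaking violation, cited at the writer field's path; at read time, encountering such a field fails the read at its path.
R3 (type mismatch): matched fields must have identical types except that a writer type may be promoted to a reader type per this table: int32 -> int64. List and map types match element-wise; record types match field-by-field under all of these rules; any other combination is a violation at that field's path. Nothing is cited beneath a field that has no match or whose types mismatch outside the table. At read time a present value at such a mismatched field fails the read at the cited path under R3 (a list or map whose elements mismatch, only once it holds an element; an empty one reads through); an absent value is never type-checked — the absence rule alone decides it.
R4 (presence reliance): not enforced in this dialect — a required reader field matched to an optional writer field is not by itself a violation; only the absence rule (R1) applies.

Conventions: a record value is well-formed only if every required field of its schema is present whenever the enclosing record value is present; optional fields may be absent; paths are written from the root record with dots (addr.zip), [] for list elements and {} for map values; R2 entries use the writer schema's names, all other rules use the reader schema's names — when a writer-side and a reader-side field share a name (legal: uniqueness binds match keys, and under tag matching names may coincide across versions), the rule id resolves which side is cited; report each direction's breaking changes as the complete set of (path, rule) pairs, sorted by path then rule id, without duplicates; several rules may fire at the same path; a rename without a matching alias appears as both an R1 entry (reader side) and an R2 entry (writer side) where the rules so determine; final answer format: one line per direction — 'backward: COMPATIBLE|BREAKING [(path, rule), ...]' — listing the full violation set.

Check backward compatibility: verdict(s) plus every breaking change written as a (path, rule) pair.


in Shipment below, arrows point writer -> reader
backward analysis of Shipment with v2 as reader and v1 as writer:
  avatar: no writer-side match
  latitude: paired with writer latitude (float32 -> float32; writer optional)
  owner: paired with writer owner (string -> string; writer required)
  active: no writer-side match
  checksum: paired with writer checksum (bytes -> bytes; writer required)
  archived: paired with writer archived (bool -> bool; writer required)
  nothing fires on Shipment: backward is COMPATIBLE
diffs on Shipment not affecting the asked answer:
  added field avatar to record Shipment: optional bytes, tag 22 (in v2 it sits immediately before latitude) -> affects forward compatibility only, which is not asked
  field checksum in record Shipment: required changed to optional -> inert for the asked Shipment verdict: nothing fires
  added field active to record Shipment: required bool, tag 9, default true (in v2 it sits immediately before checksum) -> affects forward compatibility only, which is not asked

backward: COMPATIBLE []


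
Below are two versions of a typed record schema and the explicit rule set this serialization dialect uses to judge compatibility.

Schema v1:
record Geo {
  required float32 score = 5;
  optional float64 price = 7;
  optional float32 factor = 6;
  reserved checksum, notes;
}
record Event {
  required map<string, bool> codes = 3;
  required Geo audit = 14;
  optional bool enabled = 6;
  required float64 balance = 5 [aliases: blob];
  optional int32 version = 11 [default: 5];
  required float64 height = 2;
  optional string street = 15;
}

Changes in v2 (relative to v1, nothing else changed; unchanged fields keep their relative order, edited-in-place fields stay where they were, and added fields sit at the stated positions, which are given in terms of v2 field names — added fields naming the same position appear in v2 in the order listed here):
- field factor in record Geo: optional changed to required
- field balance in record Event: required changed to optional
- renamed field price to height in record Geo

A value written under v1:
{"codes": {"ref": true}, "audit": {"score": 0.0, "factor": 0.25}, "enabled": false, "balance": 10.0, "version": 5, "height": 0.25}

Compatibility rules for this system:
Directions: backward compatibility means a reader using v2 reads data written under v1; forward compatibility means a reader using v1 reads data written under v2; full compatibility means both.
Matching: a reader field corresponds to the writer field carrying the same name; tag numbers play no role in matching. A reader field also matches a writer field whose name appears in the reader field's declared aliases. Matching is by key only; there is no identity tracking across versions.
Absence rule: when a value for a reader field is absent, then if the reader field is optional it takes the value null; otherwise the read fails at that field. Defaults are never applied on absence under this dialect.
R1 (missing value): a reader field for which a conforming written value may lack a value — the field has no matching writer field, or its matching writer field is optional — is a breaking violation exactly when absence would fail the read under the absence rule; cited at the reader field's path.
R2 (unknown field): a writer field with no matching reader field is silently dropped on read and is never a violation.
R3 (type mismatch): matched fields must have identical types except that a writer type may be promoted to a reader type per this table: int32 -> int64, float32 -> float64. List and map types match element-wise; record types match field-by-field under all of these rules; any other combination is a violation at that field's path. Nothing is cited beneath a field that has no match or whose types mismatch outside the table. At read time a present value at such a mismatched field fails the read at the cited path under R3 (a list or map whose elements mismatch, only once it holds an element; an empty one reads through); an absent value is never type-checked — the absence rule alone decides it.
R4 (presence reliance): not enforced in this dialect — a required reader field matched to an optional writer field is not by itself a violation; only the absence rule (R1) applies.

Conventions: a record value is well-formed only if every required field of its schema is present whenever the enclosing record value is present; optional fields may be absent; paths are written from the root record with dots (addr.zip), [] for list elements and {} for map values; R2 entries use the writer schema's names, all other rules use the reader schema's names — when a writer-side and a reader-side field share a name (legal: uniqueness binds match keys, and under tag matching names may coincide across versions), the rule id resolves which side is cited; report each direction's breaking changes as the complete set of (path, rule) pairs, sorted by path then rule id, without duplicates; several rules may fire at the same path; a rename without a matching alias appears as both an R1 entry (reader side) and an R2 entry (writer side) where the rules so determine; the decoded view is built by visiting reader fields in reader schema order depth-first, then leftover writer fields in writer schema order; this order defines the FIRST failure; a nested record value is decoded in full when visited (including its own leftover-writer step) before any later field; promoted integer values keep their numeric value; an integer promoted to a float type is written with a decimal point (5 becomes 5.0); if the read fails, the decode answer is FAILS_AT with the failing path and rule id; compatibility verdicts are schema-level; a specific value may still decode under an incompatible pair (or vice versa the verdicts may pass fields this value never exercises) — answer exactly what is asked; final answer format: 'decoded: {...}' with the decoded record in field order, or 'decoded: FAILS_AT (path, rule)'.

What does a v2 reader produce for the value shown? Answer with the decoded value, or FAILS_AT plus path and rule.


each type pair in Event: writer, then reader
decoding the Event value with the v2 reader:
  codes := {"ref": true}
  audit.score := 0.0
  audit.height := null (absent, optional -> null)
  audit.factor := 0.25
  enabled := false
  balance := 10.0
  version := 5
  height := 0.25
  street := null (absent, optional -> null)
  => decoded: {"codes": {"ref": true}, "audit": {"score": 0.0, "height": null, "factor": 0.25}, "enabled": false, "balance": 10.0, "version": 5, "height": 0.25, "street": null}
the rest of the Event diff is inert for this question:
  field factor in record Geo: optional changed to required -> affects the rule determinations only; this particular Event value decodes identically
  field balance in record Event: required changed to optional -> affects the rule determinations only; this particular Event value decodes identically

decoded: {"codes": {"ref": true}, "audit": {"score": 0.0, "height": null, "factor": 0.25}, "enabled": false, "balance": 10.0, "version": 5, "height": 0.25, "street": null}


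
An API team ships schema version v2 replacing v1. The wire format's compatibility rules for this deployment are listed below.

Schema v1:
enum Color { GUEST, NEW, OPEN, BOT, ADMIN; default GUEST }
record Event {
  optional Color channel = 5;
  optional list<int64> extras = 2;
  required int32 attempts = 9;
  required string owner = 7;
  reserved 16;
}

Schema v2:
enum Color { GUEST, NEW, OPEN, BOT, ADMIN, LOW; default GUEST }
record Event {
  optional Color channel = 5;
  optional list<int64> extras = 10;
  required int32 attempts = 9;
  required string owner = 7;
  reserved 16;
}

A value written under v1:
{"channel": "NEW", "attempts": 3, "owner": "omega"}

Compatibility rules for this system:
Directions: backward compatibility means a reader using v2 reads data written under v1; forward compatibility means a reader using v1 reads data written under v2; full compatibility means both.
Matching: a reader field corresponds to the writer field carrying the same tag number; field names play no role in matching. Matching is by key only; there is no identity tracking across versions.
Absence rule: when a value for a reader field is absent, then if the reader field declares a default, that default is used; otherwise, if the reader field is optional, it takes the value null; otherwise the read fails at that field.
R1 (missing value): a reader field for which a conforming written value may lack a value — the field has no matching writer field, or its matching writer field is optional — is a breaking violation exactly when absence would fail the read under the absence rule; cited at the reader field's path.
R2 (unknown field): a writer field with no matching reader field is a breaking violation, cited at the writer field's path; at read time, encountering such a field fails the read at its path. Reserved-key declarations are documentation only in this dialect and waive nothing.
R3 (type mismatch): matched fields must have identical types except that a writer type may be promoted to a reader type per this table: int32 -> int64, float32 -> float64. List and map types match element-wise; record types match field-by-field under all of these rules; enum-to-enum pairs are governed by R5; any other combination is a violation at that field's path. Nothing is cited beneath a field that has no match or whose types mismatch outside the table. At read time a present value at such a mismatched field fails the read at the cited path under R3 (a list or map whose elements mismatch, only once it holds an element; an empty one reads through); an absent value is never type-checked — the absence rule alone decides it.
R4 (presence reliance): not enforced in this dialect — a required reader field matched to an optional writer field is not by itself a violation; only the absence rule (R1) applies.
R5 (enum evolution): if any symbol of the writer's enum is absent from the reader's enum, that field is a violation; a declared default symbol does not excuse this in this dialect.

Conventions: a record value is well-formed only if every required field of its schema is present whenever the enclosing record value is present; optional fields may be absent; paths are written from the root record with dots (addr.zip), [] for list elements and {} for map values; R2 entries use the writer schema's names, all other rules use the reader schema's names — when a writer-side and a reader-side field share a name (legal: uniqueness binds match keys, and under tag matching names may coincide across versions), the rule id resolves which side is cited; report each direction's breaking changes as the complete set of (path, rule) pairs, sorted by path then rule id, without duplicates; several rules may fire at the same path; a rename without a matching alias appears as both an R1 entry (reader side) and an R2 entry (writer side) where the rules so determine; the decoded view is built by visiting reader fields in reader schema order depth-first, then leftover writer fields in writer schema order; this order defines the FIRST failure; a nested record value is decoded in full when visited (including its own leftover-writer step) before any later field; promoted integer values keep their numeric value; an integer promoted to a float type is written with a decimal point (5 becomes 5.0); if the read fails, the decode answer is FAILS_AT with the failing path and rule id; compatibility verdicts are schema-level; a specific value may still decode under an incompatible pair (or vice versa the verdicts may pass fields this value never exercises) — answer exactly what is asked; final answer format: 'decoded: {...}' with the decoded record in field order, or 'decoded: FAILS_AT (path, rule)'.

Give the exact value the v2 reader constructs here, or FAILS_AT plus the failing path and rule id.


in Event below, arrows point writer -> reader
migrating the Event value to v2:
  channel := "NEW"
  extras := null (absent, optional -> null)
  attempts := 3
  owner := "omega"
  => decoded: {"channel": "NEW", "extras": null, "attempts": 3, "owner": "omega"}
remaining Event differences; none change what is asked:
  enum Color (field channel in record Event): symbol LOW added -> shifts the Event verdicts, not this decode
  field extras in record Event: tag 2 changed to 10 -> shifts the Event verdicts, not this decode

decoded: {"channel": "NEW", "extras": null, "attempts": 3, "owner": "omega"}


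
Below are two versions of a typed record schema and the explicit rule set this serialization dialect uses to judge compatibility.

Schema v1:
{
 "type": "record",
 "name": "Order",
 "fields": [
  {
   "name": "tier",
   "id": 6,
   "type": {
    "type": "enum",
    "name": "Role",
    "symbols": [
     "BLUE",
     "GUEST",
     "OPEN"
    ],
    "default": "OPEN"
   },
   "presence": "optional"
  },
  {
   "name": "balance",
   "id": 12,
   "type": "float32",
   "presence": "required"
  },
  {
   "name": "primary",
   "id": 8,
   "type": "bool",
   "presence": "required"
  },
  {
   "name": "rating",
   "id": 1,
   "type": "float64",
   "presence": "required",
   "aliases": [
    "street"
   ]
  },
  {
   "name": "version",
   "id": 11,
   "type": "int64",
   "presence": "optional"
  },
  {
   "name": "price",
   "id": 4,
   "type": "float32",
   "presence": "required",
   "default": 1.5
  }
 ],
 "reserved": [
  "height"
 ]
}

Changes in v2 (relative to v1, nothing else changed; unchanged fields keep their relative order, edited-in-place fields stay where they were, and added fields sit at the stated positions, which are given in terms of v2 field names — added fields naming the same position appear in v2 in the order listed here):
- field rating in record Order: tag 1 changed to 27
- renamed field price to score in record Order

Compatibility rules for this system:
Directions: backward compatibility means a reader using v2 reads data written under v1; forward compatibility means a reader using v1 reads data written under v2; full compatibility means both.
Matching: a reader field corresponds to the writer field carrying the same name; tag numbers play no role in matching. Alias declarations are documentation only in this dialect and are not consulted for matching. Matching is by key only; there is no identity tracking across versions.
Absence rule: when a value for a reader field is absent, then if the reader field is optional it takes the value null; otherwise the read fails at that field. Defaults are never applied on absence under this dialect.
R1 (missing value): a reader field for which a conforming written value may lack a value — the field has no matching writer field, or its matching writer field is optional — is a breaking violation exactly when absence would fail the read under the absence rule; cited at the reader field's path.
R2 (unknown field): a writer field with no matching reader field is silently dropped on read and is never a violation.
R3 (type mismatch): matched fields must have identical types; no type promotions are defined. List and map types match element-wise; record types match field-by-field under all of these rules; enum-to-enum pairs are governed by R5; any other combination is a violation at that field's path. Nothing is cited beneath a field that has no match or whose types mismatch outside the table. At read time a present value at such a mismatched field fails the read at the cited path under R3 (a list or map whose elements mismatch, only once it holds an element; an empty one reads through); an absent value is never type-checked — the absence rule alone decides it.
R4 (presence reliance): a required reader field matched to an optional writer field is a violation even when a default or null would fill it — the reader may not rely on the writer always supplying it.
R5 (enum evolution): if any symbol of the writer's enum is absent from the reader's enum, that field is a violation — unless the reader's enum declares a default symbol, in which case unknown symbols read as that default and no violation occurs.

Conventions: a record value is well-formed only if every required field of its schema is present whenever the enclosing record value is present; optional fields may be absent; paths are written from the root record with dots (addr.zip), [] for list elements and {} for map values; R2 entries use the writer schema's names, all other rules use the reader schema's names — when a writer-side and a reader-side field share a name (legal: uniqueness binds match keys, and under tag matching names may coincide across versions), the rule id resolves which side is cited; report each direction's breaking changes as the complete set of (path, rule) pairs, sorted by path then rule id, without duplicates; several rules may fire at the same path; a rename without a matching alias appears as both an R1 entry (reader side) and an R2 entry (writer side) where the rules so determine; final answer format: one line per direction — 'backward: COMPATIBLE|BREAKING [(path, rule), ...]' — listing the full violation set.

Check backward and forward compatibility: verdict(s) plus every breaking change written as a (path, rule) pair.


backward: BREAKING [(score, R1)]; forward: BREAKING [(price, R1)]

arrows below run writer -> reader for Order
backward on Order — v2 reading data written by v1:
  tier: Role -> Role, writer optional; from tier
  balance: float32 -> float32, writer required; from balance
  primary: bool -> bool, writer required; from primary
  rating: float64 -> float64, writer required; from rating
  version: int64 -> int64, writer optional; from version
  score: no writer-side match
  writer field price has no reader counterpart
  rule R1 violated at score
  => backward: BREAKING (1)
forward on Order — v1 reading data written by v2:
  tier: Role -> Role, writer optional; from tier
  balance: float32 -> float32, writer required; from balance
  primary: bool -> bool, writer required; from primary
  rating: float64 -> float64, writer required; from rating
  version: int64 -> int64, writer optional; from version
  price: no writer-side match
  writer field score has no reader counterpart
  rule R1 violated at price
  => forward: BREAKING (1)


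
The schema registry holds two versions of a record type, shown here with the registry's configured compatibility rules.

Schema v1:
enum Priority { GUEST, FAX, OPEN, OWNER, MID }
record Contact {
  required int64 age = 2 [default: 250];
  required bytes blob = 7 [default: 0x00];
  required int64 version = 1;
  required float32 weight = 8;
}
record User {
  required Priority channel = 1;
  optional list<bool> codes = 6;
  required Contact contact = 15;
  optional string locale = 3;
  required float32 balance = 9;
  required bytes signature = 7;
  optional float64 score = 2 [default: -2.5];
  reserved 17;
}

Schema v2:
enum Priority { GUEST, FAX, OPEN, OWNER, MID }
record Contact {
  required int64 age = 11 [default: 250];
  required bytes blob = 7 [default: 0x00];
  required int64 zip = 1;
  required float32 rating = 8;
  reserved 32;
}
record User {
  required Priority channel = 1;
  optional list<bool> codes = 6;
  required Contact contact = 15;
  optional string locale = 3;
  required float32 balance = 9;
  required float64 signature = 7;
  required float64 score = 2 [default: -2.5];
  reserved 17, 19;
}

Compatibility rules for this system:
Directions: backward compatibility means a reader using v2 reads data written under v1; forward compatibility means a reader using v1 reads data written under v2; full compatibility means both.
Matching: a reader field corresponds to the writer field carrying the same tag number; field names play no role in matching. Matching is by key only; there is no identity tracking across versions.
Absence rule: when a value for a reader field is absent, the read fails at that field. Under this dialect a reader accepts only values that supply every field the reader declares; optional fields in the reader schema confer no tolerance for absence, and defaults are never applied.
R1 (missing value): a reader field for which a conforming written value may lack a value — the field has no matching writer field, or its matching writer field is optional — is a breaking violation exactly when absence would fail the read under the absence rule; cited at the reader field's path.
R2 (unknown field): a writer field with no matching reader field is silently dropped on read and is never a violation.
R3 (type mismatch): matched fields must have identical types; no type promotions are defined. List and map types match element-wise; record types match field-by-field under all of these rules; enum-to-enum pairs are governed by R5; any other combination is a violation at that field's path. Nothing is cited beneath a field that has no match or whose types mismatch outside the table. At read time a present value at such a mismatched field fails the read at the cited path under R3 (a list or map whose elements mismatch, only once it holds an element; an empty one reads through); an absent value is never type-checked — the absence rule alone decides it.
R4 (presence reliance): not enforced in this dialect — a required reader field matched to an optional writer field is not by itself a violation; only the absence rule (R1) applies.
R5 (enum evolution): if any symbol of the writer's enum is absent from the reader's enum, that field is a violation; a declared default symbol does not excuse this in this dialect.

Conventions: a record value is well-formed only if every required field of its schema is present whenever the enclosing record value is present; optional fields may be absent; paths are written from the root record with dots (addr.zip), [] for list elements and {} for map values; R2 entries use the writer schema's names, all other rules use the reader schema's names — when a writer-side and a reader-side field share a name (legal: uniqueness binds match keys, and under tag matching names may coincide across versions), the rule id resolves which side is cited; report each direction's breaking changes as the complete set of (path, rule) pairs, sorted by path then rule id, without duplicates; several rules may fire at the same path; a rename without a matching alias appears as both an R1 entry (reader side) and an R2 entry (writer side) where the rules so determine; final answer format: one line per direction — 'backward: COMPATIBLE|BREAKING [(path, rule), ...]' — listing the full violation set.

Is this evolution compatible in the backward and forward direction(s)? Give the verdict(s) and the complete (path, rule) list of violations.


backward: BREAKING [(codes, R1), (contact.age, R1), (locale, R1), (score, R1), (signature, R3)]; forward: BREAKING [(codes, R1), (contact.age, R1), (locale, R1), (signature, R3)]

each type pair in User: writer, then reader
backward on User — v2 reading data written by v1:
  channel: paired with writer channel (Priority -> Priority; writer required)
  codes: paired with writer codes (list<bool> -> list<bool>; writer optional)
  contact: paired with writer contact (Contact -> Contact; writer required)
  locale: paired with writer locale (string -> string; writer optional)
  balance: paired with writer balance (float32 -> float32; writer required)
  signature: paired with writer signature (bytes -> float64; writer required)
  score: paired with writer score (float64 -> float64; writer optional)
  contact.age has no writer counterpart
  contact.blob: paired with writer contact.blob (bytes -> bytes; writer required)
  contact.zip: paired with writer contact.version (int64 -> int64; writer required)
  contact.rating: paired with writer contact.weight (float32 -> float32; writer required)
  writer contact.age: unknown to reader
  R1 fires at codes
  R1 fires at contact.age
  R1 fires at locale
  R1 fires at score
  R3 fires at signature
  => 5 violation(s): backward is BREAKING for User
forward on User — v1 reading data written by v2:
  channel: paired with writer channel (Priority -> Priority; writer required)
  codes: paired with writer codes (list<bool> -> list<bool>; writer optional)
  contact: paired with writer contact (Contact -> Contact; writer required)
  locale: paired with writer locale (string -> string; writer optional)
  balance: paired with writer balance (float32 -> float32; writer required)
  signature: paired with writer signature (float64 -> bytes; writer required)
  score: paired with writer score (float64 -> float64; writer required)
  contact.age has no writer counterpart
  contact.blob: paired with writer contact.blob (bytes -> bytes; writer required)
  contact.version: paired with writer contact.zip (int64 -> int64; writer required)
  contact.weight: paired with writer contact.rating (float32 -> float32; writer required)
  writer contact.age: unknown to reader
  R1 fires at codes
  R1 fires at contact.age
  R1 fires at locale
  R3 fires at signature
  => 4 violation(s): forward is BREAKING for User


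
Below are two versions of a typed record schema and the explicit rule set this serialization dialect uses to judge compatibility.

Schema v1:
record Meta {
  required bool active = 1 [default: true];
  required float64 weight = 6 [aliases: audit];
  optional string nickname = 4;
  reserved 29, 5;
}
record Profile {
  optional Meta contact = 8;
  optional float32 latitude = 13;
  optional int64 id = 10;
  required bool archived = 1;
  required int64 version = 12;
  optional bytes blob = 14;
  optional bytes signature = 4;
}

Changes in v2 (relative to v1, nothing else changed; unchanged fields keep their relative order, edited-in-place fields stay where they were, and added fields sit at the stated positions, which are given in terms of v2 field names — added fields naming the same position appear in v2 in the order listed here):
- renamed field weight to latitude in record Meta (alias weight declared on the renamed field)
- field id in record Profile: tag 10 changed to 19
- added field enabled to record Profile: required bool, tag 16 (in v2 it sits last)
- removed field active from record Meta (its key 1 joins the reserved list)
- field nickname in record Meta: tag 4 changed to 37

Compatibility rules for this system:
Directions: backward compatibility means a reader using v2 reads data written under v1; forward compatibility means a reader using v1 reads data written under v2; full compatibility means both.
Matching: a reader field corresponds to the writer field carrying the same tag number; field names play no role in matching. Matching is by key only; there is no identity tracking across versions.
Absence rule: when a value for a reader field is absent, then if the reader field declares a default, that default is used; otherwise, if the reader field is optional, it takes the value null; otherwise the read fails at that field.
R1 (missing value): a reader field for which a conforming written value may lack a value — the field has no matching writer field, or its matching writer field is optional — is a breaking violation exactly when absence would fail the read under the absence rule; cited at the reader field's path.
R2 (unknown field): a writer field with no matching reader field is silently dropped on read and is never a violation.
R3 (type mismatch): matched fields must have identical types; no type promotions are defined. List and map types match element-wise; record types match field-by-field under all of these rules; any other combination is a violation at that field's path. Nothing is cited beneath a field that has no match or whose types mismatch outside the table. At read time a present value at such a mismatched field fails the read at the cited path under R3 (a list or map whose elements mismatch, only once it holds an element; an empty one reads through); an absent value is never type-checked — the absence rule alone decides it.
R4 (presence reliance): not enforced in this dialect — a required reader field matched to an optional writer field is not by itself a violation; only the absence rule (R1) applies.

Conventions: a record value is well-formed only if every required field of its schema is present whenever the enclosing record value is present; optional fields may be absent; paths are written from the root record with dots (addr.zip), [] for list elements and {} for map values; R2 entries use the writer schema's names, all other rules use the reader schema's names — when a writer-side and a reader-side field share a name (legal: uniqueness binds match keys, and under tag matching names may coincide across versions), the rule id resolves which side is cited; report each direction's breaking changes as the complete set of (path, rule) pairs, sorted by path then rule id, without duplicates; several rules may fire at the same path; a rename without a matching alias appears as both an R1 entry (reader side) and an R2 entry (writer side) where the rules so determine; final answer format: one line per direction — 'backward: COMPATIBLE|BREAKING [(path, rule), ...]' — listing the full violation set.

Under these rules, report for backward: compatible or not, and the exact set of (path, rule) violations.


backward: BREAKING [(enabled, R1)]

in Profile below, arrows point writer -> reader
backward for Profile (reader v2, writer v1):
  writer optional, Meta -> Meta: reader contact maps from writer contact
  writer optional, float32 -> float32: reader latitude maps from writer latitude
  no writer field matches reader id
  writer required, bool -> bool: reader archived maps from writer archived
  writer required, int64 -> int64: reader version maps from writer version
  writer optional, bytes -> bytes: reader blob maps from writer blob
  writer optional, bytes -> bytes: reader signature maps from writer signature
  no writer field matches reader enabled
  leftover writer field: id
  writer required, float64 -> float64: reader contact.latitude maps from writer contact.weight
  no writer field matches reader contact.nickname
  leftover writer field: contact.active
  leftover writer field: contact.nickname
  breaking: (enabled, R1)
  => 1 violation(s): backward is BREAKING for Profile
diffs on Profile not affecting the asked answer:
  renamed field weight to latitude in record Meta (alias weight declared on the renamed field) -> fires no rule on Profile, leaving the asked answer as it is
  field id in record Profile: tag 10 changed to 19 -> fires no rule on Profile, leaving the asked answer as it is
  removed field active from record Meta (its key 1 joins the reserved list) -> fires no rule on Profile, leaving the asked answer as it is
  field nickname in record Meta: tag 4 changed to 37 -> fires no rule on Profile, leaving the asked answer as it is


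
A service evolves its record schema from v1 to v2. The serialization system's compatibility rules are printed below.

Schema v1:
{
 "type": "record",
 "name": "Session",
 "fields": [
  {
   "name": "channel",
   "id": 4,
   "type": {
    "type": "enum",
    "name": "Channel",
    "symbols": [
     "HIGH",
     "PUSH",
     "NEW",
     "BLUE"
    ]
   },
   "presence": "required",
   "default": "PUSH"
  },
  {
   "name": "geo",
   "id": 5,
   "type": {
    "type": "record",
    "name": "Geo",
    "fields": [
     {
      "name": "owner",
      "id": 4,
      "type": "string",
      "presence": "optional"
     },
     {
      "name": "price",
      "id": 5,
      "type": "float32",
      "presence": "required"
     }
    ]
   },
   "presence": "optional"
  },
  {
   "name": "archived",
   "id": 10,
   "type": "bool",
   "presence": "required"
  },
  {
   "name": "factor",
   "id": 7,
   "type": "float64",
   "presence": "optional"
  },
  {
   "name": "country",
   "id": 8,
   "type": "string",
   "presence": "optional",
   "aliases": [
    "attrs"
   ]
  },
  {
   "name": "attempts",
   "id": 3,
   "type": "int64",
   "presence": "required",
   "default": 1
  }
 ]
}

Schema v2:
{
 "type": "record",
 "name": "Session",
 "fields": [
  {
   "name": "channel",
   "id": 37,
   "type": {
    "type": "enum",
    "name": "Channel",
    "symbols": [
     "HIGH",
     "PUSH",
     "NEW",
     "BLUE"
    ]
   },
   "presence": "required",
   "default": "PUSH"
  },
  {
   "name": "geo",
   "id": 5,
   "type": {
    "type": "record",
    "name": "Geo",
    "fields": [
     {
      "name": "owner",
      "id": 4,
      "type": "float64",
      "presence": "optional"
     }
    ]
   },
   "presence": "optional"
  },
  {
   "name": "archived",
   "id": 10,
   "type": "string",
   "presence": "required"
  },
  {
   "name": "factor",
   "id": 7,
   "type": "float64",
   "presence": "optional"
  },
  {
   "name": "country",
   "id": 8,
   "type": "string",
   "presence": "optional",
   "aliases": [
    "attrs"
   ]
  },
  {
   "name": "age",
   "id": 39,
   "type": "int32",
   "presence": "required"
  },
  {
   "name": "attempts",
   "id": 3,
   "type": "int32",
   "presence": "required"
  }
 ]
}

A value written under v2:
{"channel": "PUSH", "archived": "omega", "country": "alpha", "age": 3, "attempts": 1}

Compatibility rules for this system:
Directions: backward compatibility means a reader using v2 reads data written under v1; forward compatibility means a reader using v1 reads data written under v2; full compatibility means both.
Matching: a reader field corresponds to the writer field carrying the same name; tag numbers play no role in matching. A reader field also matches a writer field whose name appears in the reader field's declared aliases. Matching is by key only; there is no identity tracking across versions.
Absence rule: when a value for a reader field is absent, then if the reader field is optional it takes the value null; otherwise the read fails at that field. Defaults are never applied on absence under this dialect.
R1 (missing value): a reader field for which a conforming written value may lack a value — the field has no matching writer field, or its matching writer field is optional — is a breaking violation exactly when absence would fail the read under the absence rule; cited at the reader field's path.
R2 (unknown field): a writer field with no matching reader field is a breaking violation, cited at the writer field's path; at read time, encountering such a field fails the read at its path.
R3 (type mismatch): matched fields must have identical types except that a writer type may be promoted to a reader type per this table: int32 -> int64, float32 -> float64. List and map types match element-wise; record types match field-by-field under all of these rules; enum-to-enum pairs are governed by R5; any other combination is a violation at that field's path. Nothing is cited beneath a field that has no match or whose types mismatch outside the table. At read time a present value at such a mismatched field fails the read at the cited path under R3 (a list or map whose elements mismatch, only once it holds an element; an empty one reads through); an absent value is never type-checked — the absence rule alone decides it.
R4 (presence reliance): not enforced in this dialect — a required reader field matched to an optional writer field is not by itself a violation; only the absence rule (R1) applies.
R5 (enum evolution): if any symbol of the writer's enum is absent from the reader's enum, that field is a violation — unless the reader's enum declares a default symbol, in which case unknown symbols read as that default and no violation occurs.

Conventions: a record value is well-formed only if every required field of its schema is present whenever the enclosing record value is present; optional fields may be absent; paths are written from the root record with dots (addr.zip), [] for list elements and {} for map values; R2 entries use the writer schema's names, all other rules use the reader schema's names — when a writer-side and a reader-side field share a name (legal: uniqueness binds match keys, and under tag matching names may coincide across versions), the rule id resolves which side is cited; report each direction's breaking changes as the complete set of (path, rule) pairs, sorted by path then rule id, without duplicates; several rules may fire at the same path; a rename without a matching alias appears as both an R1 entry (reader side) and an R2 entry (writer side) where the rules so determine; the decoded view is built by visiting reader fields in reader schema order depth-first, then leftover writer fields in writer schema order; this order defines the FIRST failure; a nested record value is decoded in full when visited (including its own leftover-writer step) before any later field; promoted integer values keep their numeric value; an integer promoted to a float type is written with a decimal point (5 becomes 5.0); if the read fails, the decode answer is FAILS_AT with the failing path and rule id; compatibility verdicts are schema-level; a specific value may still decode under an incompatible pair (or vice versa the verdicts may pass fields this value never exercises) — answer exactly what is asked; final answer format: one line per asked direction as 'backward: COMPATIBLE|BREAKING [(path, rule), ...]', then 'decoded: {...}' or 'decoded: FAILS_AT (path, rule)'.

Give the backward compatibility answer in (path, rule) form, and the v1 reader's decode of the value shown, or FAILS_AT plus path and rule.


each type pair in Session: writer, then reader
backward for Session (reader v2, writer v1):
  channel: paired with writer channel (Channel -> Channel; writer required)
  geo: paired with writer geo (Geo -> Geo; writer optional)
  archived: paired with writer archived (bool -> string; writer required)
  factor: paired with writer factor (float64 -> float64; writer optional)
  country: paired with writer country (string -> string; writer optional)
  no writer field matches reader age
  attempts: paired with writer attempts (int64 -> int32; writer required)
  geo.owner: paired with writer geo.owner (string -> float64; writer optional)
  leftover writer field: geo.price
  violation R1 at age
  violation R3 at archived
  violation R3 at attempts
  violation R3 at geo.owner
  violation R2 at geo.price
  => backward: BREAKING (5)
migrating the Session value to v1:
  channel := "PUSH"
  geo := null (missing; optional => null)
  read fails at archived under R3
  => FAILS_AT (archived, R3)
checking off the Session differences that do not matter here:
  field channel in record Session: tag 4 changed to 37 -> no rule fires on it in Session's dialect; the asked verdict holds

backward: BREAKING [(age, R1), (archived, R3), (attempts, R3), (geo.owner, R3), (geo.price, R2)]; decoded: FAILS_AT (archived, R3)
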